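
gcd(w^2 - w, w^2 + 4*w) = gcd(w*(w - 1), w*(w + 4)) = w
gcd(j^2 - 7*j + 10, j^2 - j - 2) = j - 2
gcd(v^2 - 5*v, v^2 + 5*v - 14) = 1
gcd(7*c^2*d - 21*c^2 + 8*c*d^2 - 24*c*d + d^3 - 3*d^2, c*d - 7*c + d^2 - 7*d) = c + d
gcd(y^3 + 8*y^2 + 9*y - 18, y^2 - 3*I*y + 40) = 1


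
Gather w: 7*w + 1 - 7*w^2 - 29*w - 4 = -7*w^2 - 22*w - 3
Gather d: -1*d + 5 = 5 - d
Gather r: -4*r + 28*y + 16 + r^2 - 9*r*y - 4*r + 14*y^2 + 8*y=r^2 + r*(-9*y - 8) + 14*y^2 + 36*y + 16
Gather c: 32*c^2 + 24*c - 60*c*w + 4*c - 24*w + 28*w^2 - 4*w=32*c^2 + c*(28 - 60*w) + 28*w^2 - 28*w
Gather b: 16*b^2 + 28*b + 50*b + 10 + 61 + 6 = 16*b^2 + 78*b + 77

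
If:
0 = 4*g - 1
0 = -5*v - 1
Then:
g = 1/4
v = -1/5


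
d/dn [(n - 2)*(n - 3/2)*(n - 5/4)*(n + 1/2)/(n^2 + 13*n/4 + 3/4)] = (128*n^5 + 352*n^4 - 1576*n^3 + 432*n^2 + 720*n + 387)/(4*(16*n^4 + 104*n^3 + 193*n^2 + 78*n + 9))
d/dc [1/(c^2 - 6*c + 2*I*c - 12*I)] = 2*(-c + 3 - I)/(c^2 - 6*c + 2*I*c - 12*I)^2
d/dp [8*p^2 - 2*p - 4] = 16*p - 2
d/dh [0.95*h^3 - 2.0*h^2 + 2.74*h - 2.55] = 2.85*h^2 - 4.0*h + 2.74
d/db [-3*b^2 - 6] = -6*b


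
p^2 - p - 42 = (p - 7)*(p + 6)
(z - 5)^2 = z^2 - 10*z + 25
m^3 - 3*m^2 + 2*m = m*(m - 2)*(m - 1)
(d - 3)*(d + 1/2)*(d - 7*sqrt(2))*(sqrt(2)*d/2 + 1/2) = sqrt(2)*d^4/2 - 13*d^3/2 - 5*sqrt(2)*d^3/4 - 17*sqrt(2)*d^2/4 + 65*d^2/4 + 39*d/4 + 35*sqrt(2)*d/4 + 21*sqrt(2)/4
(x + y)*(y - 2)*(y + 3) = x*y^2 + x*y - 6*x + y^3 + y^2 - 6*y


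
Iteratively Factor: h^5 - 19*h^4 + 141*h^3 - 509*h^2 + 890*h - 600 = (h - 5)*(h^4 - 14*h^3 + 71*h^2 - 154*h + 120) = (h - 5)^2*(h^3 - 9*h^2 + 26*h - 24) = (h - 5)^2*(h - 3)*(h^2 - 6*h + 8) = (h - 5)^2*(h - 4)*(h - 3)*(h - 2)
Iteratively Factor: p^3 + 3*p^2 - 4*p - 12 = (p - 2)*(p^2 + 5*p + 6) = (p - 2)*(p + 2)*(p + 3)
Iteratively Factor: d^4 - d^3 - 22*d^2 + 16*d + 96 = (d + 2)*(d^3 - 3*d^2 - 16*d + 48) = (d + 2)*(d + 4)*(d^2 - 7*d + 12) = (d - 4)*(d + 2)*(d + 4)*(d - 3)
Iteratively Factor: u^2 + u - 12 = (u - 3)*(u + 4)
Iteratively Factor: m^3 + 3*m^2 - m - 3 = (m - 1)*(m^2 + 4*m + 3) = (m - 1)*(m + 1)*(m + 3)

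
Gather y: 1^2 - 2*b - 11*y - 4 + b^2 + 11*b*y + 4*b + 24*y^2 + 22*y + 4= b^2 + 2*b + 24*y^2 + y*(11*b + 11) + 1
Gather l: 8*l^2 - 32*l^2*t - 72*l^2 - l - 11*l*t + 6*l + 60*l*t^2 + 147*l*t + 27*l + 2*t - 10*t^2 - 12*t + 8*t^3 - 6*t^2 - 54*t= l^2*(-32*t - 64) + l*(60*t^2 + 136*t + 32) + 8*t^3 - 16*t^2 - 64*t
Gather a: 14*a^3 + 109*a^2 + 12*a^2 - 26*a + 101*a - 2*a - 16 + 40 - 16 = 14*a^3 + 121*a^2 + 73*a + 8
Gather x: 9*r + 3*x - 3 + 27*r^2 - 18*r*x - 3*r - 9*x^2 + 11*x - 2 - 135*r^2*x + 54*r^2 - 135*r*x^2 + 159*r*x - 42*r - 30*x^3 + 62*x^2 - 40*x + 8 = 81*r^2 - 36*r - 30*x^3 + x^2*(53 - 135*r) + x*(-135*r^2 + 141*r - 26) + 3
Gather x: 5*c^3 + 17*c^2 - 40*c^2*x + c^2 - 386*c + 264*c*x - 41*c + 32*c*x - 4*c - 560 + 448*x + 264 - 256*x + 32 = 5*c^3 + 18*c^2 - 431*c + x*(-40*c^2 + 296*c + 192) - 264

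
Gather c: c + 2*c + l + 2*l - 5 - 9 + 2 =3*c + 3*l - 12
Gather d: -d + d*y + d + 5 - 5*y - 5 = d*y - 5*y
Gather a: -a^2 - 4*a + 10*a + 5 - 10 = -a^2 + 6*a - 5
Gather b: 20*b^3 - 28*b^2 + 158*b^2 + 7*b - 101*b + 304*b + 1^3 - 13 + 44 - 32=20*b^3 + 130*b^2 + 210*b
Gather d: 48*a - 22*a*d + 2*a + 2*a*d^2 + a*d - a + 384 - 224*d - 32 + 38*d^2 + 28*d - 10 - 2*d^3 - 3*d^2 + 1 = 49*a - 2*d^3 + d^2*(2*a + 35) + d*(-21*a - 196) + 343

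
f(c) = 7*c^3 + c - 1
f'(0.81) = 14.78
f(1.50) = 24.12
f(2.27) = 83.15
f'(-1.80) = 69.04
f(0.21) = -0.73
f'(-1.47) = 46.38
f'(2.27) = 109.21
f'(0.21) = 1.93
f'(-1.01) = 22.42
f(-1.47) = -24.71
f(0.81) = 3.53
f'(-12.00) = 3025.00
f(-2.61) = -128.07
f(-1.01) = -9.22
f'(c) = 21*c^2 + 1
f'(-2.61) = 144.05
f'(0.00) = 1.00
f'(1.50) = 48.25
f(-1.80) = -43.62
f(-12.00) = -12109.00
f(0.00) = -1.00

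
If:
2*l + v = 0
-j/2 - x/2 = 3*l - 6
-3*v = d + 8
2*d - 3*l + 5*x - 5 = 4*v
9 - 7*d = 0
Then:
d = 9/7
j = 793/210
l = 65/42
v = -65/21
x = -223/210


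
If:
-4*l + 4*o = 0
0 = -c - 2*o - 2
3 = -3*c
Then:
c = -1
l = -1/2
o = -1/2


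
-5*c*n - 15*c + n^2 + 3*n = (-5*c + n)*(n + 3)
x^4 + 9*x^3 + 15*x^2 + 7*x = x*(x + 1)^2*(x + 7)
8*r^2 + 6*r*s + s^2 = (2*r + s)*(4*r + s)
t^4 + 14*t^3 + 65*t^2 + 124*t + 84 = (t + 2)^2*(t + 3)*(t + 7)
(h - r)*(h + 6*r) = h^2 + 5*h*r - 6*r^2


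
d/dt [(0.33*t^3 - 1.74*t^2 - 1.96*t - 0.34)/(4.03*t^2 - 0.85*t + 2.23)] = (1.3299*t^4 - 0.561*t^3 + 11.5855*t^2 - 5.02*t - 4.6598)/(16.2409*t^4 - 6.851*t^3 + 18.6963*t^2 - 3.791*t + 4.9729)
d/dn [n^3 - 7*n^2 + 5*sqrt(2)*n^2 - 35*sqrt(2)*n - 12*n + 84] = 3*n^2 - 14*n + 10*sqrt(2)*n - 35*sqrt(2) - 12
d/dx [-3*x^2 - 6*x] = -6*x - 6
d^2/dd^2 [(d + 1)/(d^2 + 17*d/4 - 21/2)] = 8*((d + 1)*(8*d + 17)^2 - 3*(4*d + 7)*(4*d^2 + 17*d - 42))/(4*d^2 + 17*d - 42)^3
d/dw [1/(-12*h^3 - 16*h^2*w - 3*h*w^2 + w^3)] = (16*h^2 + 6*h*w - 3*w^2)/(12*h^3 + 16*h^2*w + 3*h*w^2 - w^3)^2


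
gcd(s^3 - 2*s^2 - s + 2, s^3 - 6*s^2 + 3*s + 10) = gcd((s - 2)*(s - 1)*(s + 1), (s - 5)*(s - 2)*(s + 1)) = s^2 - s - 2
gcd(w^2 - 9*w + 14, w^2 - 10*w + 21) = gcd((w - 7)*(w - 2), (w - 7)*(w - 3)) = w - 7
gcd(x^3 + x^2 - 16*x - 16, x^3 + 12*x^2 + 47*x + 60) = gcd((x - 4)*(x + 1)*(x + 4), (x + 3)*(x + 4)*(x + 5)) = x + 4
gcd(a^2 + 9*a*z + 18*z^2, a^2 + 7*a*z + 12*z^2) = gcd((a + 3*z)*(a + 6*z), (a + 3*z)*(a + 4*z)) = a + 3*z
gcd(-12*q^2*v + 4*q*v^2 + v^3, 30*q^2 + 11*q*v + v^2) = 6*q + v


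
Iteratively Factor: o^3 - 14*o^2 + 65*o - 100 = (o - 5)*(o^2 - 9*o + 20) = (o - 5)*(o - 4)*(o - 5)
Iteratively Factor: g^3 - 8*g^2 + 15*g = (g - 3)*(g^2 - 5*g) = g*(g - 3)*(g - 5)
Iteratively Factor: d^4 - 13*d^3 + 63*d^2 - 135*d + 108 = (d - 4)*(d^3 - 9*d^2 + 27*d - 27) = (d - 4)*(d - 3)*(d^2 - 6*d + 9) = (d - 4)*(d - 3)^2*(d - 3)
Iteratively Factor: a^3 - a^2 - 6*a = (a - 3)*(a^2 + 2*a) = (a - 3)*(a + 2)*(a)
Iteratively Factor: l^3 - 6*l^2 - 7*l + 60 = (l + 3)*(l^2 - 9*l + 20) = (l - 5)*(l + 3)*(l - 4)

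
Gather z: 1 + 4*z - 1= 4*z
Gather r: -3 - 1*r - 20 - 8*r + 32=9 - 9*r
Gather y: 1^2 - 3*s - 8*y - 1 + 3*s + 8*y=0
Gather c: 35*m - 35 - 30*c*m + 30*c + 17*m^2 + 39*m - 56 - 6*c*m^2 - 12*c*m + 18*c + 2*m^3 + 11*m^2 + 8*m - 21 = c*(-6*m^2 - 42*m + 48) + 2*m^3 + 28*m^2 + 82*m - 112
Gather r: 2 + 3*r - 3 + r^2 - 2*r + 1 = r^2 + r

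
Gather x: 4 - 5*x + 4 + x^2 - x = x^2 - 6*x + 8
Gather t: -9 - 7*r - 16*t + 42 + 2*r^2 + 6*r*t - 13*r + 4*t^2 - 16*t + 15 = 2*r^2 - 20*r + 4*t^2 + t*(6*r - 32) + 48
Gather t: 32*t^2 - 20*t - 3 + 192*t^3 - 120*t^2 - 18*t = 192*t^3 - 88*t^2 - 38*t - 3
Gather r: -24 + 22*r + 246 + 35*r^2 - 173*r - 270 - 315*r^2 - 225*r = -280*r^2 - 376*r - 48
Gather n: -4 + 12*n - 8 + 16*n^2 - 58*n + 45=16*n^2 - 46*n + 33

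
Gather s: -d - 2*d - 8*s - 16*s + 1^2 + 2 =-3*d - 24*s + 3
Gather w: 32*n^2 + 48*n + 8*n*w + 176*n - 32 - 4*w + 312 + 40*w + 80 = 32*n^2 + 224*n + w*(8*n + 36) + 360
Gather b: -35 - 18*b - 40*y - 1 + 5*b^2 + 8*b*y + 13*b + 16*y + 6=5*b^2 + b*(8*y - 5) - 24*y - 30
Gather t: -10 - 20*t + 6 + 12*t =-8*t - 4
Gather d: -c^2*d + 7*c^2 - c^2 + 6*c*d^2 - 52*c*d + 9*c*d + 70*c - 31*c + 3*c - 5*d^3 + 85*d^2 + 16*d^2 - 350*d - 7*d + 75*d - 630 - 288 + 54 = 6*c^2 + 42*c - 5*d^3 + d^2*(6*c + 101) + d*(-c^2 - 43*c - 282) - 864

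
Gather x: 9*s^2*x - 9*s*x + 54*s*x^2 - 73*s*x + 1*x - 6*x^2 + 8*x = x^2*(54*s - 6) + x*(9*s^2 - 82*s + 9)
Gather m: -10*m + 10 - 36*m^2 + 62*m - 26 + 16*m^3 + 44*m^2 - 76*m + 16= 16*m^3 + 8*m^2 - 24*m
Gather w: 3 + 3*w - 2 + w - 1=4*w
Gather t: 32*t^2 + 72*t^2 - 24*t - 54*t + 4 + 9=104*t^2 - 78*t + 13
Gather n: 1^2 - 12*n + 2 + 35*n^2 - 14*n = 35*n^2 - 26*n + 3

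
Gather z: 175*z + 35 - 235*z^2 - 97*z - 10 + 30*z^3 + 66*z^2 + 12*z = 30*z^3 - 169*z^2 + 90*z + 25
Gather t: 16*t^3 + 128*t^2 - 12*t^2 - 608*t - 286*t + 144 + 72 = 16*t^3 + 116*t^2 - 894*t + 216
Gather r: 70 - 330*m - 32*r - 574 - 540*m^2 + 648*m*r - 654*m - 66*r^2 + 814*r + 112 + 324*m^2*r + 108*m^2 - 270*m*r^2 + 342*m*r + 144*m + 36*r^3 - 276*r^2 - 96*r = -432*m^2 - 840*m + 36*r^3 + r^2*(-270*m - 342) + r*(324*m^2 + 990*m + 686) - 392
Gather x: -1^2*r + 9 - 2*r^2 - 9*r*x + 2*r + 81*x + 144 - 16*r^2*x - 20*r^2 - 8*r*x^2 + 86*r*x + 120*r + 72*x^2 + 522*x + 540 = -22*r^2 + 121*r + x^2*(72 - 8*r) + x*(-16*r^2 + 77*r + 603) + 693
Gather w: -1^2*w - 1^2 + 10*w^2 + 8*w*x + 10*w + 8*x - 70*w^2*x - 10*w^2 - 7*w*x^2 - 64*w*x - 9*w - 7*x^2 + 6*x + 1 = -70*w^2*x + w*(-7*x^2 - 56*x) - 7*x^2 + 14*x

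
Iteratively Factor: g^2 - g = (g - 1)*(g)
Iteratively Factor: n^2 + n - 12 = (n + 4)*(n - 3)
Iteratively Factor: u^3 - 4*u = (u + 2)*(u^2 - 2*u) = u*(u + 2)*(u - 2)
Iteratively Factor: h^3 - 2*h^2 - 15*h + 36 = (h - 3)*(h^2 + h - 12) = (h - 3)*(h + 4)*(h - 3)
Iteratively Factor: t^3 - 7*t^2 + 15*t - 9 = (t - 1)*(t^2 - 6*t + 9) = (t - 3)*(t - 1)*(t - 3)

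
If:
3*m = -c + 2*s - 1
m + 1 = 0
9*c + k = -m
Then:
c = 2*s + 2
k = -18*s - 17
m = -1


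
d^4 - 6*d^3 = d^3*(d - 6)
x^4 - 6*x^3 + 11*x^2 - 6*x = x*(x - 3)*(x - 2)*(x - 1)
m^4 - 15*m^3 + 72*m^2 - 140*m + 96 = (m - 8)*(m - 3)*(m - 2)^2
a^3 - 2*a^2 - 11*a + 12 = (a - 4)*(a - 1)*(a + 3)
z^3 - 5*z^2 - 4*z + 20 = (z - 5)*(z - 2)*(z + 2)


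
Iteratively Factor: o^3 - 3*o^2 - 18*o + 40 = (o + 4)*(o^2 - 7*o + 10) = (o - 5)*(o + 4)*(o - 2)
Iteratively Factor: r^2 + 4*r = (r)*(r + 4)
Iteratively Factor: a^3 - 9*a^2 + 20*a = (a - 5)*(a^2 - 4*a) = a*(a - 5)*(a - 4)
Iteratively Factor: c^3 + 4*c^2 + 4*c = (c + 2)*(c^2 + 2*c) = (c + 2)^2*(c)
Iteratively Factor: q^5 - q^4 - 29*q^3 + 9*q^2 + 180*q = (q - 3)*(q^4 + 2*q^3 - 23*q^2 - 60*q) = (q - 3)*(q + 4)*(q^3 - 2*q^2 - 15*q) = (q - 3)*(q + 3)*(q + 4)*(q^2 - 5*q) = q*(q - 3)*(q + 3)*(q + 4)*(q - 5)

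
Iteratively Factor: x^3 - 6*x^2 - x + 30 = (x - 5)*(x^2 - x - 6) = (x - 5)*(x - 3)*(x + 2)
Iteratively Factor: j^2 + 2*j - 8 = (j - 2)*(j + 4)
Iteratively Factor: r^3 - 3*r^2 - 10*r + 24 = (r + 3)*(r^2 - 6*r + 8) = (r - 2)*(r + 3)*(r - 4)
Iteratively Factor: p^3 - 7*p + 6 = (p + 3)*(p^2 - 3*p + 2) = (p - 2)*(p + 3)*(p - 1)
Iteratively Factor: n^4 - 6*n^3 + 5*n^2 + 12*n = (n + 1)*(n^3 - 7*n^2 + 12*n) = (n - 4)*(n + 1)*(n^2 - 3*n) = n*(n - 4)*(n + 1)*(n - 3)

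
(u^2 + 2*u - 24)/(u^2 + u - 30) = (u - 4)/(u - 5)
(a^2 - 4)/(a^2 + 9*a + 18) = (a^2 - 4)/(a^2 + 9*a + 18)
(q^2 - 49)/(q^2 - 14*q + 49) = (q + 7)/(q - 7)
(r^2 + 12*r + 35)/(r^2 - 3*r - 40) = (r + 7)/(r - 8)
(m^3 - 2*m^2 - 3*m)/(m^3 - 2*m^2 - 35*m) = (-m^2 + 2*m + 3)/(-m^2 + 2*m + 35)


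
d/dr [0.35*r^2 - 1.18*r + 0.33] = 0.7*r - 1.18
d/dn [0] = 0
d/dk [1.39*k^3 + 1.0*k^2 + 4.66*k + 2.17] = 4.17*k^2 + 2.0*k + 4.66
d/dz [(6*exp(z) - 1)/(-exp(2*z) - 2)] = 2*(3*exp(2*z) - exp(z) - 6)*exp(z)/(exp(4*z) + 4*exp(2*z) + 4)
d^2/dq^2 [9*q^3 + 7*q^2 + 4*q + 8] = 54*q + 14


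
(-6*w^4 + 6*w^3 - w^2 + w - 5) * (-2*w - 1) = 12*w^5 - 6*w^4 - 4*w^3 - w^2 + 9*w + 5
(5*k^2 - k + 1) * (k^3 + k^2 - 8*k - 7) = 5*k^5 + 4*k^4 - 40*k^3 - 26*k^2 - k - 7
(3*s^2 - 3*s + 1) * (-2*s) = -6*s^3 + 6*s^2 - 2*s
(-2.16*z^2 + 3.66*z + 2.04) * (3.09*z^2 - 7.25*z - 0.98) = -6.6744*z^4 + 26.9694*z^3 - 18.1146*z^2 - 18.3768*z - 1.9992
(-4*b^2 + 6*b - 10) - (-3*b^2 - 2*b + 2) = -b^2 + 8*b - 12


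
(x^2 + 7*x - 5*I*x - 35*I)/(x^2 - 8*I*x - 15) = (x + 7)/(x - 3*I)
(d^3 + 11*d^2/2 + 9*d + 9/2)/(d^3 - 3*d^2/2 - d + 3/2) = (2*d^2 + 9*d + 9)/(2*d^2 - 5*d + 3)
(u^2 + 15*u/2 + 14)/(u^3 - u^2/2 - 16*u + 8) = (2*u + 7)/(2*u^2 - 9*u + 4)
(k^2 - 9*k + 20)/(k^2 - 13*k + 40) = (k - 4)/(k - 8)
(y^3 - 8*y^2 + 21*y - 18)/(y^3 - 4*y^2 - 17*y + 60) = (y^2 - 5*y + 6)/(y^2 - y - 20)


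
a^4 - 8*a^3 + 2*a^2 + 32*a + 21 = (a - 7)*(a - 3)*(a + 1)^2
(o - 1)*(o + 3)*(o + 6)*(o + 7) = o^4 + 15*o^3 + 65*o^2 + 45*o - 126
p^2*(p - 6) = p^3 - 6*p^2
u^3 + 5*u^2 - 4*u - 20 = (u - 2)*(u + 2)*(u + 5)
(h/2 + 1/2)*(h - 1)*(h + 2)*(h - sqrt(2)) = h^4/2 - sqrt(2)*h^3/2 + h^3 - sqrt(2)*h^2 - h^2/2 - h + sqrt(2)*h/2 + sqrt(2)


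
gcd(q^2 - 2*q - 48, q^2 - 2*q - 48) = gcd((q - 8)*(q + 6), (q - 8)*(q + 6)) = q^2 - 2*q - 48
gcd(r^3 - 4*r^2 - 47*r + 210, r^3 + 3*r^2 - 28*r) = r + 7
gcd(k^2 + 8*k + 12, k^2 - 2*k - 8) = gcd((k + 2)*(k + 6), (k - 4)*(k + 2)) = k + 2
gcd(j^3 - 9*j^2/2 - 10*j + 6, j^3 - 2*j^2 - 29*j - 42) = j + 2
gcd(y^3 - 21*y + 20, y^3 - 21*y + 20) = y^3 - 21*y + 20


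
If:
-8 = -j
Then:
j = 8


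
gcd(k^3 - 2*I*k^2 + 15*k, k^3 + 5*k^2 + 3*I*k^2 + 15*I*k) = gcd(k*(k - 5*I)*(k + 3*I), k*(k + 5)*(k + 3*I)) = k^2 + 3*I*k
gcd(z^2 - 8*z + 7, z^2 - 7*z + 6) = z - 1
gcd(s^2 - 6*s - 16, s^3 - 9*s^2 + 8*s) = s - 8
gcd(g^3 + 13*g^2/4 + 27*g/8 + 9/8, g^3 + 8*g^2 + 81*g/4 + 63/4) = g + 3/2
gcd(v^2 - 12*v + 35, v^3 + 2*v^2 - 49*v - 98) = v - 7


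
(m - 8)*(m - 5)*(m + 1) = m^3 - 12*m^2 + 27*m + 40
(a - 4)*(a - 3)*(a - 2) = a^3 - 9*a^2 + 26*a - 24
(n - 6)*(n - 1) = n^2 - 7*n + 6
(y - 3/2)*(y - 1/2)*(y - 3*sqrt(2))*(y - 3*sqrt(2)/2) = y^4 - 9*sqrt(2)*y^3/2 - 2*y^3 + 39*y^2/4 + 9*sqrt(2)*y^2 - 18*y - 27*sqrt(2)*y/8 + 27/4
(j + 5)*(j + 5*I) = j^2 + 5*j + 5*I*j + 25*I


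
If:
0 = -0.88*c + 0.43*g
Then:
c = 0.488636363636364*g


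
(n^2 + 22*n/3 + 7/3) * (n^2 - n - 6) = n^4 + 19*n^3/3 - 11*n^2 - 139*n/3 - 14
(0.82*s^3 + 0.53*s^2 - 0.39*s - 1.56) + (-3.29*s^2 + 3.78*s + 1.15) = 0.82*s^3 - 2.76*s^2 + 3.39*s - 0.41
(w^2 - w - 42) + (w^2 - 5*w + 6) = 2*w^2 - 6*w - 36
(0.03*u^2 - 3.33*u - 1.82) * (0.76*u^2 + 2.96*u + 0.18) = 0.0228*u^4 - 2.442*u^3 - 11.2346*u^2 - 5.9866*u - 0.3276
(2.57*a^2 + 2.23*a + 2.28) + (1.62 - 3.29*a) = 2.57*a^2 - 1.06*a + 3.9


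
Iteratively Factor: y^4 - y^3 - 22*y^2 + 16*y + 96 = (y - 3)*(y^3 + 2*y^2 - 16*y - 32) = (y - 3)*(y + 4)*(y^2 - 2*y - 8) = (y - 4)*(y - 3)*(y + 4)*(y + 2)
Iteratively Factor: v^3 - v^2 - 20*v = (v)*(v^2 - v - 20) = v*(v + 4)*(v - 5)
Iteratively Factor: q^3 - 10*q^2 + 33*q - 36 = (q - 3)*(q^2 - 7*q + 12) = (q - 4)*(q - 3)*(q - 3)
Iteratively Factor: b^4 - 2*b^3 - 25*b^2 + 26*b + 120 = (b - 3)*(b^3 + b^2 - 22*b - 40) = (b - 5)*(b - 3)*(b^2 + 6*b + 8) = (b - 5)*(b - 3)*(b + 2)*(b + 4)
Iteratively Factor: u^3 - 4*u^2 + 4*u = (u - 2)*(u^2 - 2*u) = u*(u - 2)*(u - 2)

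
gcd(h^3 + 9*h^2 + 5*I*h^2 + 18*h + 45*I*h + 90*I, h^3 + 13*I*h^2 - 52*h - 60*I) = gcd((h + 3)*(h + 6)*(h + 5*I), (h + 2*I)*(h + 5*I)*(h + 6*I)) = h + 5*I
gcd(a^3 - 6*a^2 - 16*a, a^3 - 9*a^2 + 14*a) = a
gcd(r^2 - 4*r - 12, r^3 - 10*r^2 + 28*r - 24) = r - 6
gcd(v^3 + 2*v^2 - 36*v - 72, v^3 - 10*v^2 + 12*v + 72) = v^2 - 4*v - 12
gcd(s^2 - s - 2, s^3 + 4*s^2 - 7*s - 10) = s^2 - s - 2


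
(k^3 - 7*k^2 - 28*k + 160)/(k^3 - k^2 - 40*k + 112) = (k^2 - 3*k - 40)/(k^2 + 3*k - 28)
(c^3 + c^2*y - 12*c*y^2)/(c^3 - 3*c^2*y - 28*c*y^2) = (-c + 3*y)/(-c + 7*y)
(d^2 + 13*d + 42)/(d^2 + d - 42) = (d + 6)/(d - 6)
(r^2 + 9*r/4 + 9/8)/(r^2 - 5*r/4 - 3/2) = (r + 3/2)/(r - 2)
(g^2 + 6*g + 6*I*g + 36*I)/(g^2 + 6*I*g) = (g + 6)/g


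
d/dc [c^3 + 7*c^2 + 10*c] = 3*c^2 + 14*c + 10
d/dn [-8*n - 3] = -8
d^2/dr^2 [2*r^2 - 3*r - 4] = 4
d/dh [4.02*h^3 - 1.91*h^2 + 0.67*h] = 12.06*h^2 - 3.82*h + 0.67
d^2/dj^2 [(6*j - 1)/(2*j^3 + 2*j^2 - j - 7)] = 2*((6*j - 1)*(6*j^2 + 4*j - 1)^2 + 2*(-18*j^2 - 12*j - (3*j + 1)*(6*j - 1) + 3)*(2*j^3 + 2*j^2 - j - 7))/(2*j^3 + 2*j^2 - j - 7)^3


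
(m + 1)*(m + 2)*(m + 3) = m^3 + 6*m^2 + 11*m + 6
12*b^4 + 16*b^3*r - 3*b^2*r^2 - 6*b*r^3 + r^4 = (-6*b + r)*(-2*b + r)*(b + r)^2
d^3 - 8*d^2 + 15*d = d*(d - 5)*(d - 3)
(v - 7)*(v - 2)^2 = v^3 - 11*v^2 + 32*v - 28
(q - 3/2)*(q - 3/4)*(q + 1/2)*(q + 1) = q^4 - 3*q^3/4 - 7*q^2/4 + 9*q/16 + 9/16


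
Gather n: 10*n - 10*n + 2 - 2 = 0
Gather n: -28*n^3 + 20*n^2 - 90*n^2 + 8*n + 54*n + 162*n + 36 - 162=-28*n^3 - 70*n^2 + 224*n - 126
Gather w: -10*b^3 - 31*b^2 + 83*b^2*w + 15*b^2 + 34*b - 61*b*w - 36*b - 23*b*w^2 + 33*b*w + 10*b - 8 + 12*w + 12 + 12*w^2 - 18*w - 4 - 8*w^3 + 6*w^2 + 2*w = -10*b^3 - 16*b^2 + 8*b - 8*w^3 + w^2*(18 - 23*b) + w*(83*b^2 - 28*b - 4)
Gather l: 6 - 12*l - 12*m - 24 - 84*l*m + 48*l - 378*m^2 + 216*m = l*(36 - 84*m) - 378*m^2 + 204*m - 18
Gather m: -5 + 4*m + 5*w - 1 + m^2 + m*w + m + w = m^2 + m*(w + 5) + 6*w - 6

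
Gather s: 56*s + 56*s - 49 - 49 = 112*s - 98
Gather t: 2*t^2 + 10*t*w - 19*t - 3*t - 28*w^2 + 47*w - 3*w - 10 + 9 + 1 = 2*t^2 + t*(10*w - 22) - 28*w^2 + 44*w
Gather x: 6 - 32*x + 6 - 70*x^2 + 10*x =-70*x^2 - 22*x + 12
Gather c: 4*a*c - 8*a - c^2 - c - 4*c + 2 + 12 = -8*a - c^2 + c*(4*a - 5) + 14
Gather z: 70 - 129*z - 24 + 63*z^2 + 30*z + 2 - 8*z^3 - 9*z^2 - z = -8*z^3 + 54*z^2 - 100*z + 48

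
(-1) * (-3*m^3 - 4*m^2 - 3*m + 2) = 3*m^3 + 4*m^2 + 3*m - 2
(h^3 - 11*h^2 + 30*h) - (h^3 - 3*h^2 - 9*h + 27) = -8*h^2 + 39*h - 27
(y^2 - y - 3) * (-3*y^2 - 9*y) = -3*y^4 - 6*y^3 + 18*y^2 + 27*y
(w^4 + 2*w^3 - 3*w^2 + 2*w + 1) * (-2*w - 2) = -2*w^5 - 6*w^4 + 2*w^3 + 2*w^2 - 6*w - 2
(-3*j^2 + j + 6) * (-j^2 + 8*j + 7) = 3*j^4 - 25*j^3 - 19*j^2 + 55*j + 42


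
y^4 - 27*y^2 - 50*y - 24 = (y - 6)*(y + 1)^2*(y + 4)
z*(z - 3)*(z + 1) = z^3 - 2*z^2 - 3*z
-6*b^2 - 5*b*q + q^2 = (-6*b + q)*(b + q)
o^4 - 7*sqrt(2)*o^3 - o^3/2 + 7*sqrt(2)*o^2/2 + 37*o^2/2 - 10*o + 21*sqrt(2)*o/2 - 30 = (o - 3/2)*(o + 1)*(o - 5*sqrt(2))*(o - 2*sqrt(2))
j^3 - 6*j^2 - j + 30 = (j - 5)*(j - 3)*(j + 2)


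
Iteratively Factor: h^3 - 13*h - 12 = (h - 4)*(h^2 + 4*h + 3) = (h - 4)*(h + 3)*(h + 1)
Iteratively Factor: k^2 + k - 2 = (k + 2)*(k - 1)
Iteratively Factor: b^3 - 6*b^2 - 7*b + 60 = (b - 5)*(b^2 - b - 12) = (b - 5)*(b - 4)*(b + 3)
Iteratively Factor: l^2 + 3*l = (l + 3)*(l)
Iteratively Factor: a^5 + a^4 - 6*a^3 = (a + 3)*(a^4 - 2*a^3) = (a - 2)*(a + 3)*(a^3) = a*(a - 2)*(a + 3)*(a^2) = a^2*(a - 2)*(a + 3)*(a)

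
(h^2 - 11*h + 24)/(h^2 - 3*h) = (h - 8)/h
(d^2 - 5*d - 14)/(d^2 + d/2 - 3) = 2*(d - 7)/(2*d - 3)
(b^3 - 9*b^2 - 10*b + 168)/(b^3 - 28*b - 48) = (b - 7)/(b + 2)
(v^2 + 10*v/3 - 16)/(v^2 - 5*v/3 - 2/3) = (-3*v^2 - 10*v + 48)/(-3*v^2 + 5*v + 2)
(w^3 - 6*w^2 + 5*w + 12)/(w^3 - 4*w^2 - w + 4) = (w - 3)/(w - 1)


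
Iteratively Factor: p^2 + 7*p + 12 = (p + 4)*(p + 3)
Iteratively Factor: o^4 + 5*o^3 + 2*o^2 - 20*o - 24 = (o + 2)*(o^3 + 3*o^2 - 4*o - 12) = (o - 2)*(o + 2)*(o^2 + 5*o + 6) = (o - 2)*(o + 2)^2*(o + 3)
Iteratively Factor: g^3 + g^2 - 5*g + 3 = (g - 1)*(g^2 + 2*g - 3) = (g - 1)*(g + 3)*(g - 1)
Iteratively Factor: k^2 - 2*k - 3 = (k - 3)*(k + 1)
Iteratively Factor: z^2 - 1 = (z - 1)*(z + 1)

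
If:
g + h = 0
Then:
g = -h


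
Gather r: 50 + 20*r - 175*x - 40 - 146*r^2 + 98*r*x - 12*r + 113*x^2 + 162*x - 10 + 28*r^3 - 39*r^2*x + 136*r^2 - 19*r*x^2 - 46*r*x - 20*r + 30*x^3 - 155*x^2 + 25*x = 28*r^3 + r^2*(-39*x - 10) + r*(-19*x^2 + 52*x - 12) + 30*x^3 - 42*x^2 + 12*x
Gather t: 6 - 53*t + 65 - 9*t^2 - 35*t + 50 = -9*t^2 - 88*t + 121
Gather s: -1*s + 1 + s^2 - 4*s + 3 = s^2 - 5*s + 4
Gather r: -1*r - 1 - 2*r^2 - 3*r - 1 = -2*r^2 - 4*r - 2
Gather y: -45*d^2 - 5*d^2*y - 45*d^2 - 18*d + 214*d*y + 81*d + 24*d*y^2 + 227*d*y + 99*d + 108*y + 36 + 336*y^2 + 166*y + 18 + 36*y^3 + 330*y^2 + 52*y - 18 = -90*d^2 + 162*d + 36*y^3 + y^2*(24*d + 666) + y*(-5*d^2 + 441*d + 326) + 36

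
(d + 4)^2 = d^2 + 8*d + 16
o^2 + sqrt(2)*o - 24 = (o - 3*sqrt(2))*(o + 4*sqrt(2))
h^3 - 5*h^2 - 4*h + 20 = (h - 5)*(h - 2)*(h + 2)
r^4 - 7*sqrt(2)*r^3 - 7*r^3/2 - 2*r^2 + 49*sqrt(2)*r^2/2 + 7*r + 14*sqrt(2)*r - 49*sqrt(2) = (r - 7/2)*(r - 7*sqrt(2))*(r - sqrt(2))*(r + sqrt(2))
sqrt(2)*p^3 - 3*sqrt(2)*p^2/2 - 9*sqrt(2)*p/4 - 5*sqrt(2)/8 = (p - 5/2)*(p + 1/2)*(sqrt(2)*p + sqrt(2)/2)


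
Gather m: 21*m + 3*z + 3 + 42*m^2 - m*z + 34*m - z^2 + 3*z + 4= 42*m^2 + m*(55 - z) - z^2 + 6*z + 7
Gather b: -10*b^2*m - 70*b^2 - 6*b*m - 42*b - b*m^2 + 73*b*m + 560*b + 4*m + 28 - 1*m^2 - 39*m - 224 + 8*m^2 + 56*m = b^2*(-10*m - 70) + b*(-m^2 + 67*m + 518) + 7*m^2 + 21*m - 196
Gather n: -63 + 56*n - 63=56*n - 126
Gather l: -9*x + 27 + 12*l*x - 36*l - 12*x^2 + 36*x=l*(12*x - 36) - 12*x^2 + 27*x + 27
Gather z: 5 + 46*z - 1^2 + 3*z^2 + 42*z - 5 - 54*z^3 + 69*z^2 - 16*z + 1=-54*z^3 + 72*z^2 + 72*z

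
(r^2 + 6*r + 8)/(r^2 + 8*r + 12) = (r + 4)/(r + 6)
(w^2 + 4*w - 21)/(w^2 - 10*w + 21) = (w + 7)/(w - 7)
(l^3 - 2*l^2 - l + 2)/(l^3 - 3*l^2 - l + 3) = (l - 2)/(l - 3)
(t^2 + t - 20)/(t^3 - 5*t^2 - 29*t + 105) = (t - 4)/(t^2 - 10*t + 21)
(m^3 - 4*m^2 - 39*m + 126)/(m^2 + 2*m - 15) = (m^2 - m - 42)/(m + 5)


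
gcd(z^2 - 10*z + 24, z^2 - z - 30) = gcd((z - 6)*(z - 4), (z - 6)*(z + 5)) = z - 6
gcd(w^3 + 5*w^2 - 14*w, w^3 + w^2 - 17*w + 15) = 1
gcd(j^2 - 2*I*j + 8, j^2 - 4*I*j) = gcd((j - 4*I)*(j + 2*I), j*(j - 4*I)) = j - 4*I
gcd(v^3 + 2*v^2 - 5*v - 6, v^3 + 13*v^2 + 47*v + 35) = v + 1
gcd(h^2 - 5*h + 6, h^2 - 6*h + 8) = h - 2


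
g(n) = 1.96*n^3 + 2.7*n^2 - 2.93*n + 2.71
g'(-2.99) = 33.49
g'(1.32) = 14.44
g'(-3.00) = 33.79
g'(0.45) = 0.69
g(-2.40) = -1.80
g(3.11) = 78.67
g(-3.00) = -17.12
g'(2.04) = 32.56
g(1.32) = 8.05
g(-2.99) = -16.78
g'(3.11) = 70.74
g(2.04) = 24.61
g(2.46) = 41.02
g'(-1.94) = 8.72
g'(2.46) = 45.94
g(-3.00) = -17.12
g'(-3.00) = 33.79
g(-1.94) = 4.25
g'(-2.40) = 17.98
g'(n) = 5.88*n^2 + 5.4*n - 2.93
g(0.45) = 2.12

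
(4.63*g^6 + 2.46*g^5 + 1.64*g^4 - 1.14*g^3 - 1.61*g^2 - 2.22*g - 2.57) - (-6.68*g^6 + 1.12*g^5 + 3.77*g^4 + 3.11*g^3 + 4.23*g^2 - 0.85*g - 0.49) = 11.31*g^6 + 1.34*g^5 - 2.13*g^4 - 4.25*g^3 - 5.84*g^2 - 1.37*g - 2.08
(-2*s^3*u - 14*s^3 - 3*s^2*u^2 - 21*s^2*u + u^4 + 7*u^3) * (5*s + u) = -10*s^4*u - 70*s^4 - 17*s^3*u^2 - 119*s^3*u - 3*s^2*u^3 - 21*s^2*u^2 + 5*s*u^4 + 35*s*u^3 + u^5 + 7*u^4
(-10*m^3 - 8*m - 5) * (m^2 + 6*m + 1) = -10*m^5 - 60*m^4 - 18*m^3 - 53*m^2 - 38*m - 5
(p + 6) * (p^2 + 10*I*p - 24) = p^3 + 6*p^2 + 10*I*p^2 - 24*p + 60*I*p - 144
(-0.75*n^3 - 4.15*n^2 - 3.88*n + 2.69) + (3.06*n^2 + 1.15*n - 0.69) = -0.75*n^3 - 1.09*n^2 - 2.73*n + 2.0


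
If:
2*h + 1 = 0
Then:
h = -1/2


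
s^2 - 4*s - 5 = (s - 5)*(s + 1)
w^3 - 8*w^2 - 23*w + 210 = (w - 7)*(w - 6)*(w + 5)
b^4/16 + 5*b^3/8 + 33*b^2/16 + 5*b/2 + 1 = (b/4 + 1)^2*(b + 1)^2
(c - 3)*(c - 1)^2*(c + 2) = c^4 - 3*c^3 - 3*c^2 + 11*c - 6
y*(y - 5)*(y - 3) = y^3 - 8*y^2 + 15*y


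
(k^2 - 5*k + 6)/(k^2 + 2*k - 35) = (k^2 - 5*k + 6)/(k^2 + 2*k - 35)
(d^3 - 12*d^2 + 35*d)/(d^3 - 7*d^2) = (d - 5)/d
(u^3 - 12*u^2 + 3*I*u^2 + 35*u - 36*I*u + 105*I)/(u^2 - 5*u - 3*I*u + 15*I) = (u^2 + u*(-7 + 3*I) - 21*I)/(u - 3*I)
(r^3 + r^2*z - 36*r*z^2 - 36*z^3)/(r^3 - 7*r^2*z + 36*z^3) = (-r^2 - 7*r*z - 6*z^2)/(-r^2 + r*z + 6*z^2)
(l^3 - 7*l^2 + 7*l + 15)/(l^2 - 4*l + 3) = (l^2 - 4*l - 5)/(l - 1)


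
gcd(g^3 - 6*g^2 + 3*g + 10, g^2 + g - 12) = 1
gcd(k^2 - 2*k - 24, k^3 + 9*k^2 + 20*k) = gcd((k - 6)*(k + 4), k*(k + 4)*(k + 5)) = k + 4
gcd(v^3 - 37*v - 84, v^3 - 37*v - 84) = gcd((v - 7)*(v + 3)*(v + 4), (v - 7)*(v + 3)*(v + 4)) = v^3 - 37*v - 84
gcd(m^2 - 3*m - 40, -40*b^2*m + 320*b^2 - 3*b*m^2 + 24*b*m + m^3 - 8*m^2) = m - 8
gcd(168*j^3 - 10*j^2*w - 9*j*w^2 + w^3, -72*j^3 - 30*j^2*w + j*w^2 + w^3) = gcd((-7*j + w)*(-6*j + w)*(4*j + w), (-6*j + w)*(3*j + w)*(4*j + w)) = -24*j^2 - 2*j*w + w^2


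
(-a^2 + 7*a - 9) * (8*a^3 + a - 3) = -8*a^5 + 56*a^4 - 73*a^3 + 10*a^2 - 30*a + 27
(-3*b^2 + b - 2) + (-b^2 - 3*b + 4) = -4*b^2 - 2*b + 2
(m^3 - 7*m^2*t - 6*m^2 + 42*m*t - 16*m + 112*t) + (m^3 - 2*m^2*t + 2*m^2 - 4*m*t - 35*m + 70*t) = 2*m^3 - 9*m^2*t - 4*m^2 + 38*m*t - 51*m + 182*t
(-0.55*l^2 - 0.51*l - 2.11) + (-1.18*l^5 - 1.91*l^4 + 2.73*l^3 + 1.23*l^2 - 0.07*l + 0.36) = -1.18*l^5 - 1.91*l^4 + 2.73*l^3 + 0.68*l^2 - 0.58*l - 1.75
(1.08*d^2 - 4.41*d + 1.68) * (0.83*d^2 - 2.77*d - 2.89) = 0.8964*d^4 - 6.6519*d^3 + 10.4889*d^2 + 8.0913*d - 4.8552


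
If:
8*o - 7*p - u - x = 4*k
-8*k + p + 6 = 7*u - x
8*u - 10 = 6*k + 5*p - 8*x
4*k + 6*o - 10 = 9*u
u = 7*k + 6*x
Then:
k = -5707/4202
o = 73939/8404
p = 20827/2101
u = 17441/4202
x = 9565/4202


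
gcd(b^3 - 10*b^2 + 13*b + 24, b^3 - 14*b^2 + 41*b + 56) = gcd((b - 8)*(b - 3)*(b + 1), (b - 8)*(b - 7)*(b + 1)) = b^2 - 7*b - 8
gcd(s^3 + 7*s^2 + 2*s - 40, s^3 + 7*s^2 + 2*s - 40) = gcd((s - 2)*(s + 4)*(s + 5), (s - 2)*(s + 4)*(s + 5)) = s^3 + 7*s^2 + 2*s - 40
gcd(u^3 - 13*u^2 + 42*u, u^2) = u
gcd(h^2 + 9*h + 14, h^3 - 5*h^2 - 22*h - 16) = h + 2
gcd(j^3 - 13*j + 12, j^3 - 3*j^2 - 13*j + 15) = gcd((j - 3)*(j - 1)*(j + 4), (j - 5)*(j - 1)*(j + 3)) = j - 1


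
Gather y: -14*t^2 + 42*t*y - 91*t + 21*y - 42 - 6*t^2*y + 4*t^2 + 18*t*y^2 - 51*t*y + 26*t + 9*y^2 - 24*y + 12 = -10*t^2 - 65*t + y^2*(18*t + 9) + y*(-6*t^2 - 9*t - 3) - 30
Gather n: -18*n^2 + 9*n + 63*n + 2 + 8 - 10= -18*n^2 + 72*n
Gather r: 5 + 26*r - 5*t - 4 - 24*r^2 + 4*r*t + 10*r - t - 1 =-24*r^2 + r*(4*t + 36) - 6*t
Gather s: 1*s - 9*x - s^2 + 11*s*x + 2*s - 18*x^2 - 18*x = -s^2 + s*(11*x + 3) - 18*x^2 - 27*x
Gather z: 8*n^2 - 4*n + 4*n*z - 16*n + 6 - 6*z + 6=8*n^2 - 20*n + z*(4*n - 6) + 12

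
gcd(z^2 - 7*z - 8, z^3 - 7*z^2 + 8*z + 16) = z + 1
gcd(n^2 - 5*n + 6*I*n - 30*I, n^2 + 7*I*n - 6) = n + 6*I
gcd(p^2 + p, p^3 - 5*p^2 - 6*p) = p^2 + p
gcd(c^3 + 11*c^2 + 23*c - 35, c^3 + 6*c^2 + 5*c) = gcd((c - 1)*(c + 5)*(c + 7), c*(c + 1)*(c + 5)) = c + 5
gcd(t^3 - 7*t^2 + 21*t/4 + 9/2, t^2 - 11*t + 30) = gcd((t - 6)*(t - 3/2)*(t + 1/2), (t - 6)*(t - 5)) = t - 6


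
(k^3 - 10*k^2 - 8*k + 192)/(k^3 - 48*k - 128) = (k - 6)/(k + 4)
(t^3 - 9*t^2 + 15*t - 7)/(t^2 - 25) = (t^3 - 9*t^2 + 15*t - 7)/(t^2 - 25)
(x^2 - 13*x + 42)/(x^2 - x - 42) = (x - 6)/(x + 6)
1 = 1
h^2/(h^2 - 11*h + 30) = h^2/(h^2 - 11*h + 30)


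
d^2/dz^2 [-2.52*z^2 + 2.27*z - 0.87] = -5.04000000000000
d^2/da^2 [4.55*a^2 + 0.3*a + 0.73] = 9.10000000000000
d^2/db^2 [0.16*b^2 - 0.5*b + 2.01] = 0.320000000000000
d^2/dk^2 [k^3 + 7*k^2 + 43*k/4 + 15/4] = 6*k + 14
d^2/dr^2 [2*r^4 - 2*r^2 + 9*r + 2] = 24*r^2 - 4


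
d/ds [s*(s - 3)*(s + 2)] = 3*s^2 - 2*s - 6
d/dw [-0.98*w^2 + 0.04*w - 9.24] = 0.04 - 1.96*w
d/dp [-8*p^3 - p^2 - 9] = 2*p*(-12*p - 1)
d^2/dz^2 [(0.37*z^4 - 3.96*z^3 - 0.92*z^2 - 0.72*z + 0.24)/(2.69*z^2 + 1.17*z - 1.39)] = (5.35471399999999*z^6 + 6.98700600000001*z^5 - 5.26184400000002*z^4 - 54.712008*z^3 + 36.999564*z^2 - 57.527496*z - 3.445096)/(19.465109*z^6 + 25.398711*z^5 - 19.127514*z^4 - 24.646869*z^3 + 9.883734*z^2 + 6.781671*z - 2.685619)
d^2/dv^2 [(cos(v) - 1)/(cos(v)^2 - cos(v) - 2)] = (9*sin(v)^4*cos(v) - 3*sin(v)^4 + 11*sin(v)^2 - 11*cos(v)/4 + 21*cos(3*v)/4 - cos(5*v)/2 + 2)/(sin(v)^2 + cos(v) + 1)^3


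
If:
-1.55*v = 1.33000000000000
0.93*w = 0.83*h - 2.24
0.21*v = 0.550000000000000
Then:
No Solution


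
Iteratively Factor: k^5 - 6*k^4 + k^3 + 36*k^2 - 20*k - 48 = (k + 2)*(k^4 - 8*k^3 + 17*k^2 + 2*k - 24) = (k + 1)*(k + 2)*(k^3 - 9*k^2 + 26*k - 24) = (k - 3)*(k + 1)*(k + 2)*(k^2 - 6*k + 8) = (k - 4)*(k - 3)*(k + 1)*(k + 2)*(k - 2)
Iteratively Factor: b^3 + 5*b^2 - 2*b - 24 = (b - 2)*(b^2 + 7*b + 12) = (b - 2)*(b + 4)*(b + 3)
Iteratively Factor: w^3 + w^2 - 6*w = (w - 2)*(w^2 + 3*w) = (w - 2)*(w + 3)*(w)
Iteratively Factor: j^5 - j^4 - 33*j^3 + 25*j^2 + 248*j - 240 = (j - 1)*(j^4 - 33*j^2 - 8*j + 240) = (j - 5)*(j - 1)*(j^3 + 5*j^2 - 8*j - 48) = (j - 5)*(j - 3)*(j - 1)*(j^2 + 8*j + 16) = (j - 5)*(j - 3)*(j - 1)*(j + 4)*(j + 4)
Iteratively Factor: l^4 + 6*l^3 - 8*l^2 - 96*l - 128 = (l + 4)*(l^3 + 2*l^2 - 16*l - 32) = (l - 4)*(l + 4)*(l^2 + 6*l + 8) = (l - 4)*(l + 2)*(l + 4)*(l + 4)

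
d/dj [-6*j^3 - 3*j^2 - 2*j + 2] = -18*j^2 - 6*j - 2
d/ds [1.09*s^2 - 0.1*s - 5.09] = 2.18*s - 0.1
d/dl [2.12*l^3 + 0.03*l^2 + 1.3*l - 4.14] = 6.36*l^2 + 0.06*l + 1.3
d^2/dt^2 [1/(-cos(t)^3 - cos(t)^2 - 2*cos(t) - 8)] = -((11*cos(t) + 8*cos(2*t) + 9*cos(3*t))*(cos(t)^3 + cos(t)^2 + 2*cos(t) + 8)/4 + 2*(3*cos(t)^2 + 2*cos(t) + 2)^2*sin(t)^2)/(cos(t)^3 + cos(t)^2 + 2*cos(t) + 8)^3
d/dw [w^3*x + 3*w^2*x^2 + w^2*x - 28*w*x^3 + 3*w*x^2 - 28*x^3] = x*(3*w^2 + 6*w*x + 2*w - 28*x^2 + 3*x)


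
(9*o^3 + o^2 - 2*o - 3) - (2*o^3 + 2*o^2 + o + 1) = 7*o^3 - o^2 - 3*o - 4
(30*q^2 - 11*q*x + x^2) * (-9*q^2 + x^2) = -270*q^4 + 99*q^3*x + 21*q^2*x^2 - 11*q*x^3 + x^4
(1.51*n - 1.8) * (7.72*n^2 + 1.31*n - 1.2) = 11.6572*n^3 - 11.9179*n^2 - 4.17*n + 2.16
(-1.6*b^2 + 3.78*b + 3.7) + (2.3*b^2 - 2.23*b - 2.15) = 0.7*b^2 + 1.55*b + 1.55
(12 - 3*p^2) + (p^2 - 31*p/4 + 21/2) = -2*p^2 - 31*p/4 + 45/2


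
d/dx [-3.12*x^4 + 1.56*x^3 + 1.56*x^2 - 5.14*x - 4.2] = -12.48*x^3 + 4.68*x^2 + 3.12*x - 5.14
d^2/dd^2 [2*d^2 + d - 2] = 4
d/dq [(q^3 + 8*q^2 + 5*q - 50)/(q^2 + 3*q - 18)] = (q^4 + 6*q^3 - 35*q^2 - 188*q + 60)/(q^4 + 6*q^3 - 27*q^2 - 108*q + 324)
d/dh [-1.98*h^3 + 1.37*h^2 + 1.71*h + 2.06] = -5.94*h^2 + 2.74*h + 1.71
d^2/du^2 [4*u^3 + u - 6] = 24*u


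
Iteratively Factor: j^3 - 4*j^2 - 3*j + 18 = (j - 3)*(j^2 - j - 6) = (j - 3)*(j + 2)*(j - 3)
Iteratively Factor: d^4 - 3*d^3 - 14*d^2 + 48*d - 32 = (d - 2)*(d^3 - d^2 - 16*d + 16) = (d - 2)*(d - 1)*(d^2 - 16) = (d - 2)*(d - 1)*(d + 4)*(d - 4)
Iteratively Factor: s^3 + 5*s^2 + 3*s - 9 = (s + 3)*(s^2 + 2*s - 3) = (s - 1)*(s + 3)*(s + 3)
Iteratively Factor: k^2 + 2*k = (k)*(k + 2)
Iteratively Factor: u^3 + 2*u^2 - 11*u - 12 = (u - 3)*(u^2 + 5*u + 4) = (u - 3)*(u + 1)*(u + 4)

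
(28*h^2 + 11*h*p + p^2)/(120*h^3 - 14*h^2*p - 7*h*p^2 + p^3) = (7*h + p)/(30*h^2 - 11*h*p + p^2)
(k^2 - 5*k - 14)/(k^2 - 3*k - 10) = (k - 7)/(k - 5)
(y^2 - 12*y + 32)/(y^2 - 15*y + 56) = (y - 4)/(y - 7)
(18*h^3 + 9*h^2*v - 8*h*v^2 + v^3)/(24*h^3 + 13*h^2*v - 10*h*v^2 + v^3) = (-6*h + v)/(-8*h + v)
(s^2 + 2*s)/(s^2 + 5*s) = (s + 2)/(s + 5)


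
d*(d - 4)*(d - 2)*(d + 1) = d^4 - 5*d^3 + 2*d^2 + 8*d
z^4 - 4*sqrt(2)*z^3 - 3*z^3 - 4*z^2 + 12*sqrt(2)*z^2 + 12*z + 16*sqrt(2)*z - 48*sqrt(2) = (z - 3)*(z - 2)*(z + 2)*(z - 4*sqrt(2))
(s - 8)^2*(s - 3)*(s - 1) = s^4 - 20*s^3 + 131*s^2 - 304*s + 192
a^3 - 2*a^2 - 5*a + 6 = (a - 3)*(a - 1)*(a + 2)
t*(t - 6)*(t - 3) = t^3 - 9*t^2 + 18*t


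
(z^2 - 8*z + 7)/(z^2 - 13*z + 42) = (z - 1)/(z - 6)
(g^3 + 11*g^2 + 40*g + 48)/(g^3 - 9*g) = (g^2 + 8*g + 16)/(g*(g - 3))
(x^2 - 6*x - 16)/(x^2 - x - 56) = (x + 2)/(x + 7)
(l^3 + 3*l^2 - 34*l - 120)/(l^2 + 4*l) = l - 1 - 30/l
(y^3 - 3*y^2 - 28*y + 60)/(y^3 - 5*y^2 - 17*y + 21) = (y^3 - 3*y^2 - 28*y + 60)/(y^3 - 5*y^2 - 17*y + 21)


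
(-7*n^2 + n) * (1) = -7*n^2 + n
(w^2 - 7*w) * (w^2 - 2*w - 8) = w^4 - 9*w^3 + 6*w^2 + 56*w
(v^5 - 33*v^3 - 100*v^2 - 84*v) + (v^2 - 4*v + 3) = v^5 - 33*v^3 - 99*v^2 - 88*v + 3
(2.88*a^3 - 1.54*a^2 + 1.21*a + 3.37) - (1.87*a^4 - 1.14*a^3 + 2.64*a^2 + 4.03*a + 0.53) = -1.87*a^4 + 4.02*a^3 - 4.18*a^2 - 2.82*a + 2.84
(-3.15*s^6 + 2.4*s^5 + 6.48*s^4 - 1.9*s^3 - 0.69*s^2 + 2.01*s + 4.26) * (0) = 0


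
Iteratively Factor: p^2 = (p)*(p)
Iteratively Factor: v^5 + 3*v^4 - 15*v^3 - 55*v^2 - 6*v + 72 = (v - 1)*(v^4 + 4*v^3 - 11*v^2 - 66*v - 72) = (v - 1)*(v + 2)*(v^3 + 2*v^2 - 15*v - 36) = (v - 4)*(v - 1)*(v + 2)*(v^2 + 6*v + 9) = (v - 4)*(v - 1)*(v + 2)*(v + 3)*(v + 3)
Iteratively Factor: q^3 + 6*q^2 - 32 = (q + 4)*(q^2 + 2*q - 8) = (q - 2)*(q + 4)*(q + 4)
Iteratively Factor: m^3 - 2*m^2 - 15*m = (m)*(m^2 - 2*m - 15) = m*(m - 5)*(m + 3)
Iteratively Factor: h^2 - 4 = (h + 2)*(h - 2)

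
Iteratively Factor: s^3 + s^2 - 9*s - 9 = (s + 3)*(s^2 - 2*s - 3) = (s - 3)*(s + 3)*(s + 1)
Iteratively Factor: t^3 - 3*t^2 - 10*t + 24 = (t - 2)*(t^2 - t - 12) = (t - 4)*(t - 2)*(t + 3)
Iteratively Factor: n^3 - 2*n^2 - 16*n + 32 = (n + 4)*(n^2 - 6*n + 8) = (n - 2)*(n + 4)*(n - 4)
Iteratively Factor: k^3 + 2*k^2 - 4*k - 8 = (k - 2)*(k^2 + 4*k + 4) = (k - 2)*(k + 2)*(k + 2)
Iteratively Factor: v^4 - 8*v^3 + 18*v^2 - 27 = (v + 1)*(v^3 - 9*v^2 + 27*v - 27) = (v - 3)*(v + 1)*(v^2 - 6*v + 9) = (v - 3)^2*(v + 1)*(v - 3)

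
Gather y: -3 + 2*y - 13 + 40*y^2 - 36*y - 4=40*y^2 - 34*y - 20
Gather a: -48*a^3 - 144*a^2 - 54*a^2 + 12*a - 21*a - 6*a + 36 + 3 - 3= -48*a^3 - 198*a^2 - 15*a + 36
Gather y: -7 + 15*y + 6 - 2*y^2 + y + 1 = -2*y^2 + 16*y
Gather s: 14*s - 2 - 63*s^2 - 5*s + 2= -63*s^2 + 9*s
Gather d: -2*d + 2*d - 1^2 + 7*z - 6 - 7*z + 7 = 0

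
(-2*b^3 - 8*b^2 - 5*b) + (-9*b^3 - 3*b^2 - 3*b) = -11*b^3 - 11*b^2 - 8*b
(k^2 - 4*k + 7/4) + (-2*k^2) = -k^2 - 4*k + 7/4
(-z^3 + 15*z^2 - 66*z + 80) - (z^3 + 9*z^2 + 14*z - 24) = -2*z^3 + 6*z^2 - 80*z + 104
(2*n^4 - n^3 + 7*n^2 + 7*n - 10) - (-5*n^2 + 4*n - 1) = 2*n^4 - n^3 + 12*n^2 + 3*n - 9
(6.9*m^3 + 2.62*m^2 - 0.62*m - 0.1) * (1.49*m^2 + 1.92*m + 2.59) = 10.281*m^5 + 17.1518*m^4 + 21.9776*m^3 + 5.4464*m^2 - 1.7978*m - 0.259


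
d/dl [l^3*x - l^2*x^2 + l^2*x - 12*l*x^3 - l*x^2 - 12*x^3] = x*(3*l^2 - 2*l*x + 2*l - 12*x^2 - x)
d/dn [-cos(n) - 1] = sin(n)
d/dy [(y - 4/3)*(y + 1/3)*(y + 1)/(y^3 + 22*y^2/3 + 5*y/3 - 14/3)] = 2*(99*y^2 - 114*y + 101)/(3*(9*y^4 + 114*y^3 + 277*y^2 - 532*y + 196))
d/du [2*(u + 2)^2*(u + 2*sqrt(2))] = 2*(u + 2)*(3*u + 2 + 4*sqrt(2))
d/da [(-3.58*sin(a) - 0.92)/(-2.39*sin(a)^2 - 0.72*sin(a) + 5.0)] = (-4.3976*sin(a) + 4.2781*cos(2*a) - 22.8405)*cos(a)/(2.39*sin(a)^2 + 0.72*sin(a) - 5.0)^2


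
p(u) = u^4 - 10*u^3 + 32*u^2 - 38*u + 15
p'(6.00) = 130.00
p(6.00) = 75.00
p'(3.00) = -8.00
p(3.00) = 0.00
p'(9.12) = 1084.65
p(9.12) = 1662.50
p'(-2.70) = -508.23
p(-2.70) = 600.85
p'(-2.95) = -590.56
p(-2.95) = 738.04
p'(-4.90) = -1542.50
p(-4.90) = 2722.49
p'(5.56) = 77.95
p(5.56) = 29.81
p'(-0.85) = -116.53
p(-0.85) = 77.08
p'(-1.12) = -152.93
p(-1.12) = 113.32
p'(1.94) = 2.46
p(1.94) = 2.87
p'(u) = 4*u^3 - 30*u^2 + 64*u - 38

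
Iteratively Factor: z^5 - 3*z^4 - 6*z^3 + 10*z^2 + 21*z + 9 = (z - 3)*(z^4 - 6*z^2 - 8*z - 3) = (z - 3)^2*(z^3 + 3*z^2 + 3*z + 1) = (z - 3)^2*(z + 1)*(z^2 + 2*z + 1) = (z - 3)^2*(z + 1)^2*(z + 1)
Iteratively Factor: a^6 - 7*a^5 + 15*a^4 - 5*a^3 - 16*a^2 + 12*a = (a)*(a^5 - 7*a^4 + 15*a^3 - 5*a^2 - 16*a + 12) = a*(a - 2)*(a^4 - 5*a^3 + 5*a^2 + 5*a - 6) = a*(a - 2)*(a - 1)*(a^3 - 4*a^2 + a + 6) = a*(a - 2)*(a - 1)*(a + 1)*(a^2 - 5*a + 6) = a*(a - 3)*(a - 2)*(a - 1)*(a + 1)*(a - 2)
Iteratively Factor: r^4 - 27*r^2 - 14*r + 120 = (r + 3)*(r^3 - 3*r^2 - 18*r + 40) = (r + 3)*(r + 4)*(r^2 - 7*r + 10) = (r - 5)*(r + 3)*(r + 4)*(r - 2)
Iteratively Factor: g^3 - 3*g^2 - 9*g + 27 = (g - 3)*(g^2 - 9) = (g - 3)*(g + 3)*(g - 3)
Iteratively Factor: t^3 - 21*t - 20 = (t + 1)*(t^2 - t - 20) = (t + 1)*(t + 4)*(t - 5)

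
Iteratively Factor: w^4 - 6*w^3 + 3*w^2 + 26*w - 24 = (w - 4)*(w^3 - 2*w^2 - 5*w + 6) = (w - 4)*(w - 1)*(w^2 - w - 6) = (w - 4)*(w - 3)*(w - 1)*(w + 2)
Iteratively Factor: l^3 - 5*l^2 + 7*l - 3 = (l - 1)*(l^2 - 4*l + 3) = (l - 3)*(l - 1)*(l - 1)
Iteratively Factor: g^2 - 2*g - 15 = (g - 5)*(g + 3)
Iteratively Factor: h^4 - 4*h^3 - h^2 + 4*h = (h - 1)*(h^3 - 3*h^2 - 4*h) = (h - 4)*(h - 1)*(h^2 + h) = h*(h - 4)*(h - 1)*(h + 1)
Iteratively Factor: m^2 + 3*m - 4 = (m - 1)*(m + 4)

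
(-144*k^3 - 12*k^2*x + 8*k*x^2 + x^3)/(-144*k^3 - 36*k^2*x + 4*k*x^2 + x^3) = (-24*k^2 + 2*k*x + x^2)/(-24*k^2 - 2*k*x + x^2)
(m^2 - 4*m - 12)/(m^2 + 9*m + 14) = (m - 6)/(m + 7)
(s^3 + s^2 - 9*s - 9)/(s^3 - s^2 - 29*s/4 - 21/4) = 4*(s^2 - 9)/(4*s^2 - 8*s - 21)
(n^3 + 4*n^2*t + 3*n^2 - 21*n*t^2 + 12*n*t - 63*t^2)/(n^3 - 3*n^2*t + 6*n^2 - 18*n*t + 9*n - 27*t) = (n + 7*t)/(n + 3)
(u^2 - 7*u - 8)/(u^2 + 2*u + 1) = (u - 8)/(u + 1)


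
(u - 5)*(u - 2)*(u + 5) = u^3 - 2*u^2 - 25*u + 50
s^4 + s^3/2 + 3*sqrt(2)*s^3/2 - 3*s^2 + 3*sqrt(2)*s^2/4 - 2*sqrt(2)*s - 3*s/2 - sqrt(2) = (s + 1/2)*(s - sqrt(2))*(s + sqrt(2)/2)*(s + 2*sqrt(2))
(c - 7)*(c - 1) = c^2 - 8*c + 7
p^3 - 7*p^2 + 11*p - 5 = (p - 5)*(p - 1)^2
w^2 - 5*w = w*(w - 5)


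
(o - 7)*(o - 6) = o^2 - 13*o + 42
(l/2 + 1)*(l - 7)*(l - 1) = l^3/2 - 3*l^2 - 9*l/2 + 7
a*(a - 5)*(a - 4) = a^3 - 9*a^2 + 20*a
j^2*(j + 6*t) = j^3 + 6*j^2*t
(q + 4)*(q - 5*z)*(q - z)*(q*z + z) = q^4*z - 6*q^3*z^2 + 5*q^3*z + 5*q^2*z^3 - 30*q^2*z^2 + 4*q^2*z + 25*q*z^3 - 24*q*z^2 + 20*z^3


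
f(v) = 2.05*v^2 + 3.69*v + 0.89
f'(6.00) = 28.29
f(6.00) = 96.83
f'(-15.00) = -57.81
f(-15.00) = 406.79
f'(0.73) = 6.68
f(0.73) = 4.68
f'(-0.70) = 0.82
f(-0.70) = -0.69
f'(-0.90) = 0.00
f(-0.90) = -0.77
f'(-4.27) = -13.82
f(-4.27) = 22.51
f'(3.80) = 19.27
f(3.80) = 44.51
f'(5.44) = 25.99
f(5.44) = 81.63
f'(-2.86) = -8.04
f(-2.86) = 7.10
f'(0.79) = 6.93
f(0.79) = 5.08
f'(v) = 4.1*v + 3.69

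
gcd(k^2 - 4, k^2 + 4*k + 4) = k + 2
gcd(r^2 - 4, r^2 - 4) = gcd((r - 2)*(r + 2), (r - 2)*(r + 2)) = r^2 - 4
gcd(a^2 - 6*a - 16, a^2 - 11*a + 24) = a - 8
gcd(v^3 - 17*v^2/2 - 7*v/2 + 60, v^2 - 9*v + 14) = 1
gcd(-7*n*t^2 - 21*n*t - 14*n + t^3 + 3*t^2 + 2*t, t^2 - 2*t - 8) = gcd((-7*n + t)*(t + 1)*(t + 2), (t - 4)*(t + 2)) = t + 2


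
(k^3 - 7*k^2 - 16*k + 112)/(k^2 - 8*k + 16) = (k^2 - 3*k - 28)/(k - 4)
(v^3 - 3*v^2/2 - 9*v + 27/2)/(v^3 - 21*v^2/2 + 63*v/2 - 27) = (v + 3)/(v - 6)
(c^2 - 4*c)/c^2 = (c - 4)/c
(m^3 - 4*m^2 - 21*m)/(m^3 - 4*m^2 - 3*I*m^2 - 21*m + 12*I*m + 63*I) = m/(m - 3*I)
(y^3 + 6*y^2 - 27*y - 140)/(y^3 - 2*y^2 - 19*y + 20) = (y + 7)/(y - 1)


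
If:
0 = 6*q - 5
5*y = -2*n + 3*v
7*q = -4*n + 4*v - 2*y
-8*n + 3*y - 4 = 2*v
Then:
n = -371/792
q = 5/6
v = 613/396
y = 221/198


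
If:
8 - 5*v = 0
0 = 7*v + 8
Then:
No Solution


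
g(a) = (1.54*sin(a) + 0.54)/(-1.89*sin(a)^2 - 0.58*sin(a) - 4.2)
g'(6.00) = -0.36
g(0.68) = -0.28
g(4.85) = 0.18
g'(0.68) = -0.10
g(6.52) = -0.20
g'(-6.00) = -0.25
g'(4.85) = -0.02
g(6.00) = -0.03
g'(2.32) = 0.07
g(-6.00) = -0.22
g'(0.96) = -0.04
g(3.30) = -0.07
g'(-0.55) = -0.28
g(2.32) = -0.30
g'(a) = (3.78*sin(a)*cos(a) + 0.58*cos(a))*(1.54*sin(a) + 0.54)/(-1.89*sin(a)^2 - 0.58*sin(a) - 4.2)^2 + 1.54*cos(a)/(-1.89*sin(a)^2 - 0.58*sin(a) - 4.2) = (2.9106*sin(a)^2 + 2.0412*sin(a) - 6.1548)*cos(a)/(3.5721*sin(a)^4 + 2.1924*sin(a)^3 + 16.2124*sin(a)^2 + 4.872*sin(a) + 17.64)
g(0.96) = -0.30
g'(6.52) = -0.27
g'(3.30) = 0.37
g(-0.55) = 0.06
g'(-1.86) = 0.05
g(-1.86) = 0.17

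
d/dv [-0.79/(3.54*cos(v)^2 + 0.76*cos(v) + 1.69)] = -(5.5932*cos(v) + 0.6004)*sin(v)/(3.54*cos(v)^2 + 0.76*cos(v) + 1.69)^2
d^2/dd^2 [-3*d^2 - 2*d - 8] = -6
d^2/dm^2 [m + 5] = 0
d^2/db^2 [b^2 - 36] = 2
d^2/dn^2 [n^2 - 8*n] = 2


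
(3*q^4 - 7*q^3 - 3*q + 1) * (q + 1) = 3*q^5 - 4*q^4 - 7*q^3 - 3*q^2 - 2*q + 1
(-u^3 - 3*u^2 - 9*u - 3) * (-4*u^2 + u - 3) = 4*u^5 + 11*u^4 + 36*u^3 + 12*u^2 + 24*u + 9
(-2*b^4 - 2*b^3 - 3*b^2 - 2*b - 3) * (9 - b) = 2*b^5 - 16*b^4 - 15*b^3 - 25*b^2 - 15*b - 27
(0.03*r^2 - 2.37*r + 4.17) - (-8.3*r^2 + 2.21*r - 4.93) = 8.33*r^2 - 4.58*r + 9.1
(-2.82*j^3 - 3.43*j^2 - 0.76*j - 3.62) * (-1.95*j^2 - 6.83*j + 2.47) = 5.499*j^5 + 25.9491*j^4 + 17.9435*j^3 + 3.7777*j^2 + 22.8474*j - 8.9414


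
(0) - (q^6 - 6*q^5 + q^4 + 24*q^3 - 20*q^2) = -q^6 + 6*q^5 - q^4 - 24*q^3 + 20*q^2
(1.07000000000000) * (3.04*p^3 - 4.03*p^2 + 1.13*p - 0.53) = 3.2528*p^3 - 4.3121*p^2 + 1.2091*p - 0.5671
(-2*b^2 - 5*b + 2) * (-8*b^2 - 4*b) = 16*b^4 + 48*b^3 + 4*b^2 - 8*b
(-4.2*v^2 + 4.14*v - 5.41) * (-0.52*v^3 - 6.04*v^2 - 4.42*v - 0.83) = 2.184*v^5 + 23.2152*v^4 - 3.6284*v^3 + 17.8636*v^2 + 20.476*v + 4.4903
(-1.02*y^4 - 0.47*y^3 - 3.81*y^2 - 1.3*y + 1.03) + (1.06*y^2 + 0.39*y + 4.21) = -1.02*y^4 - 0.47*y^3 - 2.75*y^2 - 0.91*y + 5.24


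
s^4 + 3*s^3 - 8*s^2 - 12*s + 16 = (s - 2)*(s - 1)*(s + 2)*(s + 4)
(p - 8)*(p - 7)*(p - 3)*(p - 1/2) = p^4 - 37*p^3/2 + 110*p^2 - 437*p/2 + 84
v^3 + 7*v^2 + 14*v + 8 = (v + 1)*(v + 2)*(v + 4)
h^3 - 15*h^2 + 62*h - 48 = (h - 8)*(h - 6)*(h - 1)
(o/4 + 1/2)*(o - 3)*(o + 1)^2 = o^4/4 + o^3/4 - 7*o^2/4 - 13*o/4 - 3/2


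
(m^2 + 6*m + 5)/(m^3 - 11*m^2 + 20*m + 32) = (m + 5)/(m^2 - 12*m + 32)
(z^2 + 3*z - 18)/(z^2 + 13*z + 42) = (z - 3)/(z + 7)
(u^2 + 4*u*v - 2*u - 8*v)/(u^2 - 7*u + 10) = (u + 4*v)/(u - 5)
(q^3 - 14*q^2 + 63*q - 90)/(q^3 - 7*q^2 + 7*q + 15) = (q - 6)/(q + 1)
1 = 1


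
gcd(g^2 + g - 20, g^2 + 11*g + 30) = g + 5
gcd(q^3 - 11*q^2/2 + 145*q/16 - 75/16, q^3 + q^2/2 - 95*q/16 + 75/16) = q^2 - 5*q/2 + 25/16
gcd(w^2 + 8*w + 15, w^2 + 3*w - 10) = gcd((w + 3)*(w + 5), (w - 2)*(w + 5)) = w + 5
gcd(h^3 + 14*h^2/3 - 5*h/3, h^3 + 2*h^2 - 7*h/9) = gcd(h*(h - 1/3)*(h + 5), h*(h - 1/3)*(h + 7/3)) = h^2 - h/3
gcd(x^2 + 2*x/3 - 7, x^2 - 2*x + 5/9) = 1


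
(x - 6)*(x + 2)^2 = x^3 - 2*x^2 - 20*x - 24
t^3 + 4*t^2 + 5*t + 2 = (t + 1)^2*(t + 2)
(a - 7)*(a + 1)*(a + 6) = a^3 - 43*a - 42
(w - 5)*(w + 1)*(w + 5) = w^3 + w^2 - 25*w - 25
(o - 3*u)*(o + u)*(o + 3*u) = o^3 + o^2*u - 9*o*u^2 - 9*u^3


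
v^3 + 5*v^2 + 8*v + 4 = (v + 1)*(v + 2)^2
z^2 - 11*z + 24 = (z - 8)*(z - 3)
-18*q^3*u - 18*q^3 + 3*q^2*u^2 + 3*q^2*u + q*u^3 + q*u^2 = (-3*q + u)*(6*q + u)*(q*u + q)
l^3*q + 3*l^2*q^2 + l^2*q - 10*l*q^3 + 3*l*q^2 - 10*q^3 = (l - 2*q)*(l + 5*q)*(l*q + q)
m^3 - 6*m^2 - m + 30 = (m - 5)*(m - 3)*(m + 2)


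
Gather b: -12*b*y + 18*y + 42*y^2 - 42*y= -12*b*y + 42*y^2 - 24*y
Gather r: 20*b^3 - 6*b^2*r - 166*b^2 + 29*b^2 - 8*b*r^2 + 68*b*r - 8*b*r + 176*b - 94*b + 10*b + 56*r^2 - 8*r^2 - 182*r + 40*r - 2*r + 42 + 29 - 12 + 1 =20*b^3 - 137*b^2 + 92*b + r^2*(48 - 8*b) + r*(-6*b^2 + 60*b - 144) + 60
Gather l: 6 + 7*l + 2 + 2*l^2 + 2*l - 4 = 2*l^2 + 9*l + 4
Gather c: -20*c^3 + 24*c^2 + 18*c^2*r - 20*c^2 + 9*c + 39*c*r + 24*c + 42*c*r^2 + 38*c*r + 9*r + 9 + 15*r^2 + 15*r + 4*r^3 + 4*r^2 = -20*c^3 + c^2*(18*r + 4) + c*(42*r^2 + 77*r + 33) + 4*r^3 + 19*r^2 + 24*r + 9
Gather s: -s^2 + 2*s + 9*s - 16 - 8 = -s^2 + 11*s - 24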